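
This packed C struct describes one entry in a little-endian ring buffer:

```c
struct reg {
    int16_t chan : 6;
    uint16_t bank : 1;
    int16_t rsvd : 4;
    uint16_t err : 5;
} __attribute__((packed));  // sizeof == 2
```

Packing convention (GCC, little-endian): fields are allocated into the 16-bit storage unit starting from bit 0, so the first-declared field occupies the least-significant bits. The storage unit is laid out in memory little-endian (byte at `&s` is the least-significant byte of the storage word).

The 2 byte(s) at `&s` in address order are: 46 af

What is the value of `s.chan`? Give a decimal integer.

6

[0]=0x46 [1]=0xaf (little-endian) → word 0xaf46
chan [0+:6] = (word>>0) & 0x3f = 6  ←
bank [6+:1] = (word>>6) & 0x1 = 1
rsvd [7+:4] = (word>>7) & 0xf = 14
err [11+:5] = (word>>11) & 0x1f = 21
chan signed 6b, MSB=0: value = 6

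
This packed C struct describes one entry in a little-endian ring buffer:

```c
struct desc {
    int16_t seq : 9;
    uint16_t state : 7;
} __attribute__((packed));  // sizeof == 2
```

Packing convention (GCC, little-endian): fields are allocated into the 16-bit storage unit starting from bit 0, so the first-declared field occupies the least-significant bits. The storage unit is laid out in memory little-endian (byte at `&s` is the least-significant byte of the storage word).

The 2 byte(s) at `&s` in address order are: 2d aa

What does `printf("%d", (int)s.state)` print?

[0]=0x2d [1]=0xaa (little-endian) → word 0xaa2d
seq:9 @ bit 0 → (0xaa2d>>0)&0x1ff = 0x2d
state:7 @ bit 9 → (0xaa2d>>9)&0x7f = 0x55  ←

85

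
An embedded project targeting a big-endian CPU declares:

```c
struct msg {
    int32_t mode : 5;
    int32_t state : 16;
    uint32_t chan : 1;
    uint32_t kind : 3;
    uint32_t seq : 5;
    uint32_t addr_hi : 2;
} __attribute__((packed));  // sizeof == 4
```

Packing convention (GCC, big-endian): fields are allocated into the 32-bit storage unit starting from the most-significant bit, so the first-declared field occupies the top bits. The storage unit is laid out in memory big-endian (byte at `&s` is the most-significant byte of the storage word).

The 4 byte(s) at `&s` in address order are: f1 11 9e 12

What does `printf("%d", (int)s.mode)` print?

-2

[0]=0xf1 [1]=0x11 [2]=0x9e [3]=0x12 (big-endian) → word 0xf1119e12
mode:5 @ bit 27 → (0xf1119e12>>27)&0x1f = 0x1e  ←
state:16 @ bit 11 → (0xf1119e12>>11)&0xffff = 0x2233
chan:1 @ bit 10 → (0xf1119e12>>10)&0x1 = 0x1
kind:3 @ bit 7 → (0xf1119e12>>7)&0x7 = 0x4
seq:5 @ bit 2 → (0xf1119e12>>2)&0x1f = 0x4
addr_hi:2 @ bit 0 → (0xf1119e12>>0)&0x3 = 0x2
mode signed 5b, MSB=1: 30 - 32 = -2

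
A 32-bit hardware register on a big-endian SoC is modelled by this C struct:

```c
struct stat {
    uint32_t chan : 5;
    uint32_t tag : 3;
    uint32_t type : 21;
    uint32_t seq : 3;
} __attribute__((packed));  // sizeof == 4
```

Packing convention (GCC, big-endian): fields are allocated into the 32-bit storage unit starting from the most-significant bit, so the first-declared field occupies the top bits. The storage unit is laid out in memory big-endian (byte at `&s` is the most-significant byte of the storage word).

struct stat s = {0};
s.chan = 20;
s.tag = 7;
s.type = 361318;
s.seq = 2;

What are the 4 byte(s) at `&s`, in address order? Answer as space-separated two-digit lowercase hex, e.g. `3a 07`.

chan (5b) val=20 bits=0x14 at bit 27: 0xa0000000
tag (3b) val=7 bits=0x7 at bit 24: 0xa7000000
type (21b) val=361318 bits=0x58366 at bit 3: 0xa72c1b30
seq (3b) val=2 bits=0x2 at bit 0: 0xa72c1b32
word = 0xa72c1b32 → big-endian bytes:
  [0]=0xa7  [1]=0x2c  [2]=0x1b  [3]=0x32

a7 2c 1b 32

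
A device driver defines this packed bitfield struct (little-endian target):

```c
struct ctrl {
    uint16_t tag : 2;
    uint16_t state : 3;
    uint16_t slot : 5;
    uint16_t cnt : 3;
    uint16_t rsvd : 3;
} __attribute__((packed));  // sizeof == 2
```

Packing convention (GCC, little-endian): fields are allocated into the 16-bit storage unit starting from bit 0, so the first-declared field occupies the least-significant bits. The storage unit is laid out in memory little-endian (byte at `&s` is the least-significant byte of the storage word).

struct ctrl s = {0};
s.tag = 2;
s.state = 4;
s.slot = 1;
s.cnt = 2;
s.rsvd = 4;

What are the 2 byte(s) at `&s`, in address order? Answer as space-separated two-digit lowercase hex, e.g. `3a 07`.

32 88

tag:2 = 2 → 0x2 << 0 → word 0x0002
state:3 = 4 → 0x4 << 2 → word 0x0012
slot:5 = 1 → 0x1 << 5 → word 0x0032
cnt:3 = 2 → 0x2 << 10 → word 0x0832
rsvd:3 = 4 → 0x4 << 13 → word 0x8832
word = 0x8832 → little-endian bytes:
  [0]=0x32  [1]=0x88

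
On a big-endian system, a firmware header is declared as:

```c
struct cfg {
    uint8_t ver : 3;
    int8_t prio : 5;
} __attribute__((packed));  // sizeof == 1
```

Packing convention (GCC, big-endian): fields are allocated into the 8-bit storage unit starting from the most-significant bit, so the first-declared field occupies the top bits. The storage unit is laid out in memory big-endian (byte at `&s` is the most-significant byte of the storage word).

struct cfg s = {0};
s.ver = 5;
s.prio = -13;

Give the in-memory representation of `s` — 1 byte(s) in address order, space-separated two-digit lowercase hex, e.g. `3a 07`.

b3

ver (3b) val=5 bits=0x5 at bit 5: 0xa0
prio (5b) val=-13 bits=0x13 at bit 0: 0xb3
word = 0xb3 → big-endian bytes:
  [0]=0xb3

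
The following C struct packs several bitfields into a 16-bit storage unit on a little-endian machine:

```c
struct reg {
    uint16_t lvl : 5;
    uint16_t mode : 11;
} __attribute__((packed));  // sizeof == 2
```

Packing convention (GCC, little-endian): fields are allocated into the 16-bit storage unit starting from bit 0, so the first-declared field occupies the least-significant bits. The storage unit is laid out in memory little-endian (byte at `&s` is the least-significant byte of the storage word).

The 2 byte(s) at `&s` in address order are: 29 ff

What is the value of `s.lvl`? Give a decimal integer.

[0]=0x29 [1]=0xff (little-endian) → word 0xff29
lvl [0+:5] = (word>>0) & 0x1f = 9  ←
mode [5+:11] = (word>>5) & 0x7ff = 2041

9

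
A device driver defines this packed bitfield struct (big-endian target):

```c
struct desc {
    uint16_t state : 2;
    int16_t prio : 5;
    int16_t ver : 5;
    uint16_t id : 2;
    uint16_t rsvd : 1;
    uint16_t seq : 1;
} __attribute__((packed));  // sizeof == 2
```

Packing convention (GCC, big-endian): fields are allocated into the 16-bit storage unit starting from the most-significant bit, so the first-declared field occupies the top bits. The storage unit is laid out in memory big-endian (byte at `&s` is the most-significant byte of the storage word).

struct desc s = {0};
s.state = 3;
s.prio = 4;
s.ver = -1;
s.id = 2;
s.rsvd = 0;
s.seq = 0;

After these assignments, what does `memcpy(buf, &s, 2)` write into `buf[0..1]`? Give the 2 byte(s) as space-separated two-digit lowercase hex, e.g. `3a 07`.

state:2 = 3 → 0x3 << 14 → word 0xc000
prio:5 = 4 → 0x4 << 9 → word 0xc800
ver:5 = -1 → 0x1f << 4 → word 0xc9f0
id:2 = 2 → 0x2 << 2 → word 0xc9f8
rsvd:1 = 0 → 0x0 << 1 → word 0xc9f8
seq:1 = 0 → 0x0 << 0 → word 0xc9f8
word = 0xc9f8 → big-endian bytes:
  [0]=0xc9  [1]=0xf8

c9 f8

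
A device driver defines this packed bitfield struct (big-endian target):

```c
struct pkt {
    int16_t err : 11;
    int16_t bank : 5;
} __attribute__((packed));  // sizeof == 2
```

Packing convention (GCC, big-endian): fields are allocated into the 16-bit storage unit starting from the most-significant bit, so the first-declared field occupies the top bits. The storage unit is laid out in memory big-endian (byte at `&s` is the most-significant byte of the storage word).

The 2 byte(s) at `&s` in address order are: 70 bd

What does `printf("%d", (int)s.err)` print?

[0]=0x70 [1]=0xbd (big-endian) → word 0x70bd
err:11 @ bit 5 → (0x70bd>>5)&0x7ff = 0x385  ←
bank:5 @ bit 0 → (0x70bd>>0)&0x1f = 0x1d
err signed 11b, MSB=0: value = 901

901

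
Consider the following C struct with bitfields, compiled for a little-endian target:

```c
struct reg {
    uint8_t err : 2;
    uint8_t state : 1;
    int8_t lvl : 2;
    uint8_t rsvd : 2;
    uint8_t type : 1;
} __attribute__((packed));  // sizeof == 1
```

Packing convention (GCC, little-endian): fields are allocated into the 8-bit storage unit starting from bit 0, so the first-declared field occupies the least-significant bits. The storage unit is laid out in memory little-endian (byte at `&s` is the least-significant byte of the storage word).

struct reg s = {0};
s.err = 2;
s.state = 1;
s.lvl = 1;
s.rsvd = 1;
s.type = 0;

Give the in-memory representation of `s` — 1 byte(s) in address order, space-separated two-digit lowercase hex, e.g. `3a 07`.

2e

err:2 = 2 → 0x2 << 0 → word 0x02
state:1 = 1 → 0x1 << 2 → word 0x06
lvl:2 = 1 → 0x1 << 3 → word 0x0e
rsvd:2 = 1 → 0x1 << 5 → word 0x2e
type:1 = 0 → 0x0 << 7 → word 0x2e
word = 0x2e → little-endian bytes:
  [0]=0x2e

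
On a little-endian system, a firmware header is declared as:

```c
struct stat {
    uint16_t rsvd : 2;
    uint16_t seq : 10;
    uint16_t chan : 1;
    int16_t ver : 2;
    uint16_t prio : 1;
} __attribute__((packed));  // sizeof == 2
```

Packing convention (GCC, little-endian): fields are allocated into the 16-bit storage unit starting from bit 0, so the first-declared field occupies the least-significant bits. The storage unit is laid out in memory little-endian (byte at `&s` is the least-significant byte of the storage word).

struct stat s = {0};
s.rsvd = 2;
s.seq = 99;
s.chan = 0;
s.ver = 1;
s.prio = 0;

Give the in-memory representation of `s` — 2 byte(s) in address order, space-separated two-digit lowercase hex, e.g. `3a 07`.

8e 21

rsvd:2 = 2 → 0x2 << 0 → word 0x0002
seq:10 = 99 → 0x63 << 2 → word 0x018e
chan:1 = 0 → 0x0 << 12 → word 0x018e
ver:2 = 1 → 0x1 << 13 → word 0x218e
prio:1 = 0 → 0x0 << 15 → word 0x218e
word = 0x218e → little-endian bytes:
  [0]=0x8e  [1]=0x21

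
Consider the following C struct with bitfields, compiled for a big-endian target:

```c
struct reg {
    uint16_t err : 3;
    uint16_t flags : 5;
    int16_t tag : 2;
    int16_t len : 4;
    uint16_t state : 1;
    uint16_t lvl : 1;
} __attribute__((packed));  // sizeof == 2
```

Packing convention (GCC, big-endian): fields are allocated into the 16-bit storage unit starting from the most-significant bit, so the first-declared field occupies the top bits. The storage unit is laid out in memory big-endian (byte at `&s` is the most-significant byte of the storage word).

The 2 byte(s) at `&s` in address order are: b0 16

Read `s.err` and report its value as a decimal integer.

5

[0]=0xb0 [1]=0x16 (big-endian) → word 0xb016
err:3 @ bit 13 → (0xb016>>13)&0x7 = 0x5  ←
flags:5 @ bit 8 → (0xb016>>8)&0x1f = 0x10
tag:2 @ bit 6 → (0xb016>>6)&0x3 = 0x0
len:4 @ bit 2 → (0xb016>>2)&0xf = 0x5
state:1 @ bit 1 → (0xb016>>1)&0x1 = 0x1
lvl:1 @ bit 0 → (0xb016>>0)&0x1 = 0x0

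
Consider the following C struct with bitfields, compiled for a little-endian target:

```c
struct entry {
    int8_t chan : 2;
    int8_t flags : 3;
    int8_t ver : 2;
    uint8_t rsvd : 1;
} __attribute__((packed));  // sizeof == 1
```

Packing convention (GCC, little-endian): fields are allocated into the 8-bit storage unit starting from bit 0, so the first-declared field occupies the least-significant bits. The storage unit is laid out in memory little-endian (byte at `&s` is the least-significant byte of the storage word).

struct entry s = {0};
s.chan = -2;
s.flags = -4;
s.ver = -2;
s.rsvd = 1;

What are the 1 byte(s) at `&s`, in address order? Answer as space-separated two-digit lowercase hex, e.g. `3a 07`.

d2

chan (2b) val=-2 bits=0x2 at bit 0: 0x02
flags (3b) val=-4 bits=0x4 at bit 2: 0x12
ver (2b) val=-2 bits=0x2 at bit 5: 0x52
rsvd (1b) val=1 bits=0x1 at bit 7: 0xd2
word = 0xd2 → little-endian bytes:
  [0]=0xd2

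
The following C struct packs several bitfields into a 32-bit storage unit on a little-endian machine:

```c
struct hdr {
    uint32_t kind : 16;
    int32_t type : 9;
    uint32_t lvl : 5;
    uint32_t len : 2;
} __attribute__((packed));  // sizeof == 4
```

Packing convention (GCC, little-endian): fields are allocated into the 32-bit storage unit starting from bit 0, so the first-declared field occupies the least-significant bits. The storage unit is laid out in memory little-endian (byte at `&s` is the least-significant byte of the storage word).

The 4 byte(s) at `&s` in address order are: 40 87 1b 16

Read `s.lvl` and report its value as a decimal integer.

[0]=0x40 [1]=0x87 [2]=0x1b [3]=0x16 (little-endian) → word 0x161b8740
kind [0+:16] = (word>>0) & 0xffff = 34624
type [16+:9] = (word>>16) & 0x1ff = 27
lvl [25+:5] = (word>>25) & 0x1f = 11  ←
len [30+:2] = (word>>30) & 0x3 = 0

11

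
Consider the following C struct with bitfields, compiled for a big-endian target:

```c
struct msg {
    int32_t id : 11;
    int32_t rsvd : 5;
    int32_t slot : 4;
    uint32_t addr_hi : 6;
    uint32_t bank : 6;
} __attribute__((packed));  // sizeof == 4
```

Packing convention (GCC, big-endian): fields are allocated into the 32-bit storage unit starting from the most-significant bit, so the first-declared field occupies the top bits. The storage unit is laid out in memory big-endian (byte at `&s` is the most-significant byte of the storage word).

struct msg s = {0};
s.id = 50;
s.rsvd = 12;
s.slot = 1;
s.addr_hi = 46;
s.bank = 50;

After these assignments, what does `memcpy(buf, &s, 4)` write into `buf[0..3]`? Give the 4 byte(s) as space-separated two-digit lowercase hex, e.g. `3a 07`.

id (11b) val=50 bits=0x32 at bit 21: 0x06400000
rsvd (5b) val=12 bits=0xc at bit 16: 0x064c0000
slot (4b) val=1 bits=0x1 at bit 12: 0x064c1000
addr_hi (6b) val=46 bits=0x2e at bit 6: 0x064c1b80
bank (6b) val=50 bits=0x32 at bit 0: 0x064c1bb2
word = 0x064c1bb2 → big-endian bytes:
  [0]=0x06  [1]=0x4c  [2]=0x1b  [3]=0xb2

06 4c 1b b2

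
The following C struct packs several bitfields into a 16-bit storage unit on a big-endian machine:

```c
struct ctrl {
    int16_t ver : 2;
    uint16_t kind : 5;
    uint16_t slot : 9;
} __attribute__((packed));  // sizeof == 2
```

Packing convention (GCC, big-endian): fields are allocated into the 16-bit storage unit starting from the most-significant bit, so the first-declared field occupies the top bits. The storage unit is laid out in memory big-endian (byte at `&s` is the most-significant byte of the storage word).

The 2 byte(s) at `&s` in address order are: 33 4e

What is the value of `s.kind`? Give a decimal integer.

25

[0]=0x33 [1]=0x4e (big-endian) → word 0x334e
ver:2 @ bit 14 → (0x334e>>14)&0x3 = 0x0
kind:5 @ bit 9 → (0x334e>>9)&0x1f = 0x19  ←
slot:9 @ bit 0 → (0x334e>>0)&0x1ff = 0x14e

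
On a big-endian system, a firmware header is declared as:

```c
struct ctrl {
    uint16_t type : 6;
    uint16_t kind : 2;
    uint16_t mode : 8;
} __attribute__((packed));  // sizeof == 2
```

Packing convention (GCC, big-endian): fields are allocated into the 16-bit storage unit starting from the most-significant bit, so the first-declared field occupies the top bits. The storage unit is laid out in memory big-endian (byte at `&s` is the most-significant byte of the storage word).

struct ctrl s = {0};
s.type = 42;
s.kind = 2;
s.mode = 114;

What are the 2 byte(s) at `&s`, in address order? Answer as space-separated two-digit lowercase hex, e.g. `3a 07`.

aa 72

type:6 = 42 → 0x2a << 10 → word 0xa800
kind:2 = 2 → 0x2 << 8 → word 0xaa00
mode:8 = 114 → 0x72 << 0 → word 0xaa72
word = 0xaa72 → big-endian bytes:
  [0]=0xaa  [1]=0x72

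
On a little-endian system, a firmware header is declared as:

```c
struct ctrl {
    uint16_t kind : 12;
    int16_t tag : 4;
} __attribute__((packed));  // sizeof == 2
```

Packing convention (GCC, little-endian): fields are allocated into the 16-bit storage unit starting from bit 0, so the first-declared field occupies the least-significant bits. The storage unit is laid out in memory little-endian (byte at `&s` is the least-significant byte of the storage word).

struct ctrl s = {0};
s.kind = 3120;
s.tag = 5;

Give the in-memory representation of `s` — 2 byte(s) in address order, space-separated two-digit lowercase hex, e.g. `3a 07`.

[0+:12] kind=3120 & 0xfff = 0xc30; word=0x0c30
[12+:4] tag=5 & 0xf = 0x5; word=0x5c30
word = 0x5c30 → little-endian bytes:
  [0]=0x30  [1]=0x5c

30 5c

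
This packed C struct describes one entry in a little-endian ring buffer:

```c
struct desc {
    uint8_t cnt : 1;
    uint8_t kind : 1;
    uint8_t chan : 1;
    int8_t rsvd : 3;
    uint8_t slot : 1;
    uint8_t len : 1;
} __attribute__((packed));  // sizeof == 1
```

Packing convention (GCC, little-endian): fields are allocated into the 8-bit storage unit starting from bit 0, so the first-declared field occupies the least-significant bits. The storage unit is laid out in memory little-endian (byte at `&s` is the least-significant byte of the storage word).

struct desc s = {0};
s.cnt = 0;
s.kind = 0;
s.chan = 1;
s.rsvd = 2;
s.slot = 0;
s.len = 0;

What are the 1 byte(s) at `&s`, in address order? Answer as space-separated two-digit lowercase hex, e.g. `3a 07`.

14

cnt (1b) val=0 bits=0x0 at bit 0: 0x00
kind (1b) val=0 bits=0x0 at bit 1: 0x00
chan (1b) val=1 bits=0x1 at bit 2: 0x04
rsvd (3b) val=2 bits=0x2 at bit 3: 0x14
slot (1b) val=0 bits=0x0 at bit 6: 0x14
len (1b) val=0 bits=0x0 at bit 7: 0x14
word = 0x14 → little-endian bytes:
  [0]=0x14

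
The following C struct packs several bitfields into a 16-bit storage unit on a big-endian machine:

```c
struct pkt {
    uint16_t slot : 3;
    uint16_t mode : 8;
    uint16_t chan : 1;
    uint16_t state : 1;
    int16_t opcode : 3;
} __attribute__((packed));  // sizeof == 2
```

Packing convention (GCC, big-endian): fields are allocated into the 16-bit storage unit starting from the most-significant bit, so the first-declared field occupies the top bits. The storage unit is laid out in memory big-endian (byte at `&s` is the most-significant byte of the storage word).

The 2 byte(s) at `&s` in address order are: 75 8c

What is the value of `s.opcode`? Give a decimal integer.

[0]=0x75 [1]=0x8c (big-endian) → word 0x758c
slot:3 @ bit 13 → (0x758c>>13)&0x7 = 0x3
mode:8 @ bit 5 → (0x758c>>5)&0xff = 0xac
chan:1 @ bit 4 → (0x758c>>4)&0x1 = 0x0
state:1 @ bit 3 → (0x758c>>3)&0x1 = 0x1
opcode:3 @ bit 0 → (0x758c>>0)&0x7 = 0x4  ←
opcode signed 3b, MSB=1: 4 - 8 = -4

-4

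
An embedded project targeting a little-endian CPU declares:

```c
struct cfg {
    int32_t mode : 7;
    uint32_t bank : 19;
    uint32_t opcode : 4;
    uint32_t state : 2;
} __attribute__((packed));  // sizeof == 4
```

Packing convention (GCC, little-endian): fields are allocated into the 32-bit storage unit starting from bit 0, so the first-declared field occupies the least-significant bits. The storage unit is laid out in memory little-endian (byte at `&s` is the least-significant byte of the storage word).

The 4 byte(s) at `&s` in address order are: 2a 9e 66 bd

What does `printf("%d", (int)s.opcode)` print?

15

[0]=0x2a [1]=0x9e [2]=0x66 [3]=0xbd (little-endian) → word 0xbd669e2a
mode:7 @ bit 0 → (0xbd669e2a>>0)&0x7f = 0x2a
bank:19 @ bit 7 → (0xbd669e2a>>7)&0x7ffff = 0x2cd3c
opcode:4 @ bit 26 → (0xbd669e2a>>26)&0xf = 0xf  ←
state:2 @ bit 30 → (0xbd669e2a>>30)&0x3 = 0x2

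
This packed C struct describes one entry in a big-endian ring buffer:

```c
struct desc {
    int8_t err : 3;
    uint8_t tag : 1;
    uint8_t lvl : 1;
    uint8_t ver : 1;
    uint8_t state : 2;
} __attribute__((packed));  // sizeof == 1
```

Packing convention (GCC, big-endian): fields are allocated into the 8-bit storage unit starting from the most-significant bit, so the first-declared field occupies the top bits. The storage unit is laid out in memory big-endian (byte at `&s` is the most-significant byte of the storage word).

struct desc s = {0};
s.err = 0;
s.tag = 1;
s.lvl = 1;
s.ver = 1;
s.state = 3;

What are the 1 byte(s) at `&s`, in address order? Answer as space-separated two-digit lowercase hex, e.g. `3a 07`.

1f

[5+:3] err=0 & 0x7 = 0x0; word=0x00
[4+:1] tag=1 & 0x1 = 0x1; word=0x10
[3+:1] lvl=1 & 0x1 = 0x1; word=0x18
[2+:1] ver=1 & 0x1 = 0x1; word=0x1c
[0+:2] state=3 & 0x3 = 0x3; word=0x1f
word = 0x1f → big-endian bytes:
  [0]=0x1f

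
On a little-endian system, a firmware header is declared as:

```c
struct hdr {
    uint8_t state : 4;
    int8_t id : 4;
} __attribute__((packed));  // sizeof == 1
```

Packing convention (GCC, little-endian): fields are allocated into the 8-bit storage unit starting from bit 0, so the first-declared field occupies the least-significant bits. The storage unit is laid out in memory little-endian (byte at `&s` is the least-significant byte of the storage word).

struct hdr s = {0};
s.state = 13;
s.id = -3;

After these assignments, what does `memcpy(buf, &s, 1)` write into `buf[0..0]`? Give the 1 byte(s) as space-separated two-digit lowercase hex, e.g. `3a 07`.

[0+:4] state=13 & 0xf = 0xd; word=0x0d
[4+:4] id=-3 & 0xf = 0xd; word=0xdd
word = 0xdd → little-endian bytes:
  [0]=0xdd

dd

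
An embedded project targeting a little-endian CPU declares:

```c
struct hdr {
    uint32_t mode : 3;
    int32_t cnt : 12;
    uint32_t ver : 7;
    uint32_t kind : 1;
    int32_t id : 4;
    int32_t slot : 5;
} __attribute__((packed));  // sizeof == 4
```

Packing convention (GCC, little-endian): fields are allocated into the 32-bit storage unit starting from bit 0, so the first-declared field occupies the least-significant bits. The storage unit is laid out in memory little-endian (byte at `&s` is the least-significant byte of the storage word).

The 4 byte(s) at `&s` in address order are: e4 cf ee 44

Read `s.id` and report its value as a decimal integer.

[0]=0xe4 [1]=0xcf [2]=0xee [3]=0x44 (little-endian) → word 0x44eecfe4
mode:3 @ bit 0 → (0x44eecfe4>>0)&0x7 = 0x4
cnt:12 @ bit 3 → (0x44eecfe4>>3)&0xfff = 0x9fc
ver:7 @ bit 15 → (0x44eecfe4>>15)&0x7f = 0x5d
kind:1 @ bit 22 → (0x44eecfe4>>22)&0x1 = 0x1
id:4 @ bit 23 → (0x44eecfe4>>23)&0xf = 0x9  ←
slot:5 @ bit 27 → (0x44eecfe4>>27)&0x1f = 0x8
id signed 4b, MSB=1: 9 - 16 = -7

-7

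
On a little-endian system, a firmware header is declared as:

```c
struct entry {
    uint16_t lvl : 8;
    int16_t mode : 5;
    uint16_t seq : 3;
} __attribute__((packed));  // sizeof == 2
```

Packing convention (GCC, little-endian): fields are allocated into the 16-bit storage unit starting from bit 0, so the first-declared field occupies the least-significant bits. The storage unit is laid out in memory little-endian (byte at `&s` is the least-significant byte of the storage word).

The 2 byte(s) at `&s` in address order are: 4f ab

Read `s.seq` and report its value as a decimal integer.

5

[0]=0x4f [1]=0xab (little-endian) → word 0xab4f
lvl:8 @ bit 0 → (0xab4f>>0)&0xff = 0x4f
mode:5 @ bit 8 → (0xab4f>>8)&0x1f = 0xb
seq:3 @ bit 13 → (0xab4f>>13)&0x7 = 0x5  ←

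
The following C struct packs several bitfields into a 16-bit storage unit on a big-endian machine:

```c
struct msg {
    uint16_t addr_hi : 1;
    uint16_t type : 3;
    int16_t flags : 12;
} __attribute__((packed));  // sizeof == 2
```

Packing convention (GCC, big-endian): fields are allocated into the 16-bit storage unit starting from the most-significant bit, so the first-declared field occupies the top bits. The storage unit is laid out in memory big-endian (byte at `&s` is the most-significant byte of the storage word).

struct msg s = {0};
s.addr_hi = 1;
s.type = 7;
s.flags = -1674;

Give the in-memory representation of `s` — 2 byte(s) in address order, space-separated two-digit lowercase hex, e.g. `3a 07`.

f9 76

addr_hi:1 = 1 → 0x1 << 15 → word 0x8000
type:3 = 7 → 0x7 << 12 → word 0xf000
flags:12 = -1674 → 0x976 << 0 → word 0xf976
word = 0xf976 → big-endian bytes:
  [0]=0xf9  [1]=0x76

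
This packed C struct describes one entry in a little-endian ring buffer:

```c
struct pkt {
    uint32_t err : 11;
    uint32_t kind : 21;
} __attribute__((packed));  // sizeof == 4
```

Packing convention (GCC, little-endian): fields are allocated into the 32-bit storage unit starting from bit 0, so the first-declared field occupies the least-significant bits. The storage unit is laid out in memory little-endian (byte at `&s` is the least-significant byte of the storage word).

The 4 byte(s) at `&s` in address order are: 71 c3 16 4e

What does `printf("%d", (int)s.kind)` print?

[0]=0x71 [1]=0xc3 [2]=0x16 [3]=0x4e (little-endian) → word 0x4e16c371
err [0+:11] = (word>>0) & 0x7ff = 881
kind [11+:21] = (word>>11) & 0x1fffff = 639704  ←

639704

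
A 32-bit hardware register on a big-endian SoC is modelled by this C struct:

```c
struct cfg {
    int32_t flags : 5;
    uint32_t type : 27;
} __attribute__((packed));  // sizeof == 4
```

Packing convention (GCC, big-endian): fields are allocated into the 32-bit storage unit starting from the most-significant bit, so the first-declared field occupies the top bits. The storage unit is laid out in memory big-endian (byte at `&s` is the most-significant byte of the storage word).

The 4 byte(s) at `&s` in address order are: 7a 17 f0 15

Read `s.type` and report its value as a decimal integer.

[0]=0x7a [1]=0x17 [2]=0xf0 [3]=0x15 (big-endian) → word 0x7a17f015
flags [27+:5] = (word>>27) & 0x1f = 15
type [0+:27] = (word>>0) & 0x7ffffff = 35123221  ←

35123221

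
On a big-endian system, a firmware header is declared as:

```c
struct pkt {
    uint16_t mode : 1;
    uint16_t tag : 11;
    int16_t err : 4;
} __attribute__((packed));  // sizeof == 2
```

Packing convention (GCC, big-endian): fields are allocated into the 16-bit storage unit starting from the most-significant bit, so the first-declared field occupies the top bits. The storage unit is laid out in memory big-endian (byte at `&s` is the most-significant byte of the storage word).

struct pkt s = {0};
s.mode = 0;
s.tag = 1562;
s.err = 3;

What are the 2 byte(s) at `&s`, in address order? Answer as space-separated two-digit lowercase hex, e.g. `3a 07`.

61 a3

mode (1b) val=0 bits=0x0 at bit 15: 0x0000
tag (11b) val=1562 bits=0x61a at bit 4: 0x61a0
err (4b) val=3 bits=0x3 at bit 0: 0x61a3
word = 0x61a3 → big-endian bytes:
  [0]=0x61  [1]=0xa3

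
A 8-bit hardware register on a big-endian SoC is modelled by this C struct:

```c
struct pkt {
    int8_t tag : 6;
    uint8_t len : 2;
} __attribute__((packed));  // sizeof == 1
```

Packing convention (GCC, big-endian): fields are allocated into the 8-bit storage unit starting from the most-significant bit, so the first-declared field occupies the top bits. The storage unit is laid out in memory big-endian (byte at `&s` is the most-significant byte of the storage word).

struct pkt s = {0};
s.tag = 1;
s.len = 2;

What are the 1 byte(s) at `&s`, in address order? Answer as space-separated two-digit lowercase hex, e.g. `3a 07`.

tag (6b) val=1 bits=0x1 at bit 2: 0x04
len (2b) val=2 bits=0x2 at bit 0: 0x06
word = 0x06 → big-endian bytes:
  [0]=0x06

06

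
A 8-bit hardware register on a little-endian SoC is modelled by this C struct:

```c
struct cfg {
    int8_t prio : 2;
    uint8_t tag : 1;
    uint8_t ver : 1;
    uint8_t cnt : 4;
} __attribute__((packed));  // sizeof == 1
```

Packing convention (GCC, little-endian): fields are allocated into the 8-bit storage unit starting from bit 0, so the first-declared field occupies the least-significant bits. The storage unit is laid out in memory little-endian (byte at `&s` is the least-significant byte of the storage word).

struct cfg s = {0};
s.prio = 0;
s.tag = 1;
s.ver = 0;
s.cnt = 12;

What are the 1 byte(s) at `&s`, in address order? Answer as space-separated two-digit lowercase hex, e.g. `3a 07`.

c4

prio (2b) val=0 bits=0x0 at bit 0: 0x00
tag (1b) val=1 bits=0x1 at bit 2: 0x04
ver (1b) val=0 bits=0x0 at bit 3: 0x04
cnt (4b) val=12 bits=0xc at bit 4: 0xc4
word = 0xc4 → little-endian bytes:
  [0]=0xc4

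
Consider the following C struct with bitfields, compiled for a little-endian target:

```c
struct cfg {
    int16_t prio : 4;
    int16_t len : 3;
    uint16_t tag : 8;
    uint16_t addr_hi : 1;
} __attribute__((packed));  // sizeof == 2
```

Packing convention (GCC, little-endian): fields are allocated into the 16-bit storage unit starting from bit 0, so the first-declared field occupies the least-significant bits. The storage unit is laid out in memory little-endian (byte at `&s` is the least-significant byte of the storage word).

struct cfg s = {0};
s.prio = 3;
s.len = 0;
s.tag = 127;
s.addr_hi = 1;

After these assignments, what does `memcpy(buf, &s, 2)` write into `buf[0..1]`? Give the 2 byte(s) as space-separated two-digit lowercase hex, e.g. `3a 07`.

[0+:4] prio=3 & 0xf = 0x3; word=0x0003
[4+:3] len=0 & 0x7 = 0x0; word=0x0003
[7+:8] tag=127 & 0xff = 0x7f; word=0x3f83
[15+:1] addr_hi=1 & 0x1 = 0x1; word=0xbf83
word = 0xbf83 → little-endian bytes:
  [0]=0x83  [1]=0xbf

83 bf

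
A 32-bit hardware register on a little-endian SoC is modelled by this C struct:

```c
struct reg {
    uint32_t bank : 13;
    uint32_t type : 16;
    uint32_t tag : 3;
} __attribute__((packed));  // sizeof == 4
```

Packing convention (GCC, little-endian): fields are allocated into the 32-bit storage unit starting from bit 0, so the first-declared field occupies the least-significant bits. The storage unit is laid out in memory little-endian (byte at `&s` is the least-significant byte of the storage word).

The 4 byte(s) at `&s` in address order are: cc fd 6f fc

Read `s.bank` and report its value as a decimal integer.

[0]=0xcc [1]=0xfd [2]=0x6f [3]=0xfc (little-endian) → word 0xfc6ffdcc
bank [0+:13] = (word>>0) & 0x1fff = 7628  ←
type [13+:16] = (word>>13) & 0xffff = 58239
tag [29+:3] = (word>>29) & 0x7 = 7

7628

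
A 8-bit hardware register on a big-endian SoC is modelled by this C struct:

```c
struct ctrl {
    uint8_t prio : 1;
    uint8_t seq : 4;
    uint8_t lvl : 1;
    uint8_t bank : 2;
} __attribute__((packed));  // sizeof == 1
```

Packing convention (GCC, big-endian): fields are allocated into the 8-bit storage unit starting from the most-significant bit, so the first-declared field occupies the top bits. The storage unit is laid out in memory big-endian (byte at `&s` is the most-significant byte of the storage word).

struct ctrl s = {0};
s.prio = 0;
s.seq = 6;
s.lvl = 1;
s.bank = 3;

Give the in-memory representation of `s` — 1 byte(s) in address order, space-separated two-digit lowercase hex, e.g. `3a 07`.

37

[7+:1] prio=0 & 0x1 = 0x0; word=0x00
[3+:4] seq=6 & 0xf = 0x6; word=0x30
[2+:1] lvl=1 & 0x1 = 0x1; word=0x34
[0+:2] bank=3 & 0x3 = 0x3; word=0x37
word = 0x37 → big-endian bytes:
  [0]=0x37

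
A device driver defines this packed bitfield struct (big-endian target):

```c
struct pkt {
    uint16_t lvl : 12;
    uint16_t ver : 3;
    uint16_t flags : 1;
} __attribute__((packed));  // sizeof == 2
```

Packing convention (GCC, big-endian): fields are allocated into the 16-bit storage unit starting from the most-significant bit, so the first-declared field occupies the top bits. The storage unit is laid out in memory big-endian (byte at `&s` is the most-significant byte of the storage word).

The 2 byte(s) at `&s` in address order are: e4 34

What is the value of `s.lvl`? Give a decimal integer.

3651

[0]=0xe4 [1]=0x34 (big-endian) → word 0xe434
lvl [4+:12] = (word>>4) & 0xfff = 3651  ←
ver [1+:3] = (word>>1) & 0x7 = 2
flags [0+:1] = (word>>0) & 0x1 = 0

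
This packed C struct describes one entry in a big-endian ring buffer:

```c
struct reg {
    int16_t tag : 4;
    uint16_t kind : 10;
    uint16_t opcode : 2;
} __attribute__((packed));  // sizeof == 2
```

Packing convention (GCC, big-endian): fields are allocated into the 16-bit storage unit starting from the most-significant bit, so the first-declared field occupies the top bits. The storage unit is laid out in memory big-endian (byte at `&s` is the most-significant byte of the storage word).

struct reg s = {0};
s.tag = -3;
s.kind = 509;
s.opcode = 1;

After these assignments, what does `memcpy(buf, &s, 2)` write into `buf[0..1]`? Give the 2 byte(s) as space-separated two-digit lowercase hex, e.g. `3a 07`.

tag:4 = -3 → 0xd << 12 → word 0xd000
kind:10 = 509 → 0x1fd << 2 → word 0xd7f4
opcode:2 = 1 → 0x1 << 0 → word 0xd7f5
word = 0xd7f5 → big-endian bytes:
  [0]=0xd7  [1]=0xf5

d7 f5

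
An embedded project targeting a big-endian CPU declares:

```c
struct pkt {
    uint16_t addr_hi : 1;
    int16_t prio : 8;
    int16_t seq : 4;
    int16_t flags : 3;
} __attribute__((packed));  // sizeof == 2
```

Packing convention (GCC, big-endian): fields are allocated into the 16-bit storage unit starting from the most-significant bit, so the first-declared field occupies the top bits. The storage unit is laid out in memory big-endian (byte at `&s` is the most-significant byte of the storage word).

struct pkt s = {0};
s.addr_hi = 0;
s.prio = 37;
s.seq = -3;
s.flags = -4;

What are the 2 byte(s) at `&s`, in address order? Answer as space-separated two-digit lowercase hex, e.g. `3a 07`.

12 ec

addr_hi (1b) val=0 bits=0x0 at bit 15: 0x0000
prio (8b) val=37 bits=0x25 at bit 7: 0x1280
seq (4b) val=-3 bits=0xd at bit 3: 0x12e8
flags (3b) val=-4 bits=0x4 at bit 0: 0x12ec
word = 0x12ec → big-endian bytes:
  [0]=0x12  [1]=0xec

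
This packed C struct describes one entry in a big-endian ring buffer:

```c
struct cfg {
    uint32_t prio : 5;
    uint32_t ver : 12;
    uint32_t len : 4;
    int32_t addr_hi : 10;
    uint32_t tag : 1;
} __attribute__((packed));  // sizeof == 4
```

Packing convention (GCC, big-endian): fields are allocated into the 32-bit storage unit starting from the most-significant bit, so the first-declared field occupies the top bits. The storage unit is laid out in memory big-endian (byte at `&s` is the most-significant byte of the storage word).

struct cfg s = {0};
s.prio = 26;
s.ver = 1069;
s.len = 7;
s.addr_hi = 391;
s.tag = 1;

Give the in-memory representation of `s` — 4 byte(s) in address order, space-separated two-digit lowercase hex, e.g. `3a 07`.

prio:5 = 26 → 0x1a << 27 → word 0xd0000000
ver:12 = 1069 → 0x42d << 15 → word 0xd2168000
len:4 = 7 → 0x7 << 11 → word 0xd216b800
addr_hi:10 = 391 → 0x187 << 1 → word 0xd216bb0e
tag:1 = 1 → 0x1 << 0 → word 0xd216bb0f
word = 0xd216bb0f → big-endian bytes:
  [0]=0xd2  [1]=0x16  [2]=0xbb  [3]=0x0f

d2 16 bb 0f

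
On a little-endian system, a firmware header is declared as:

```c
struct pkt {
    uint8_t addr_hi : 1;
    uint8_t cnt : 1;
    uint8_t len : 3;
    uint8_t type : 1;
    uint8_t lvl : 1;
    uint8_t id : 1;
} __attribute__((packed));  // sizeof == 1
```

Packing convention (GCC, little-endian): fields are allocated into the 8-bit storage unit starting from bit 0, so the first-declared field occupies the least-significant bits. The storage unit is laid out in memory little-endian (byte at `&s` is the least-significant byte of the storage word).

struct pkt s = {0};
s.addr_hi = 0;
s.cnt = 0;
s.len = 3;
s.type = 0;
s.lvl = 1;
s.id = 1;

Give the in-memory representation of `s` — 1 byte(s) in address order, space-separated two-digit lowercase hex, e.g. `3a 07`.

addr_hi:1 = 0 → 0x0 << 0 → word 0x00
cnt:1 = 0 → 0x0 << 1 → word 0x00
len:3 = 3 → 0x3 << 2 → word 0x0c
type:1 = 0 → 0x0 << 5 → word 0x0c
lvl:1 = 1 → 0x1 << 6 → word 0x4c
id:1 = 1 → 0x1 << 7 → word 0xcc
word = 0xcc → little-endian bytes:
  [0]=0xcc

cc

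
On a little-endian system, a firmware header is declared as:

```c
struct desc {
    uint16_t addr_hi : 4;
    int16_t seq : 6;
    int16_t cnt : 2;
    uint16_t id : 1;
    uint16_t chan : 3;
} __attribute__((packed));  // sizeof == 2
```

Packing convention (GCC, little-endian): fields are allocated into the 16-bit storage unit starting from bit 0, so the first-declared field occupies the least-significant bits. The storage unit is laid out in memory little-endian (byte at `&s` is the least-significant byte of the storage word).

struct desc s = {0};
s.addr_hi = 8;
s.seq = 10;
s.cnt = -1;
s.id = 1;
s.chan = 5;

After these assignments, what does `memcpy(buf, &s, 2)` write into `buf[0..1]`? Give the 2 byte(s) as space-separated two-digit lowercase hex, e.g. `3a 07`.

a8 bc

[0+:4] addr_hi=8 & 0xf = 0x8; word=0x0008
[4+:6] seq=10 & 0x3f = 0xa; word=0x00a8
[10+:2] cnt=-1 & 0x3 = 0x3; word=0x0ca8
[12+:1] id=1 & 0x1 = 0x1; word=0x1ca8
[13+:3] chan=5 & 0x7 = 0x5; word=0xbca8
word = 0xbca8 → little-endian bytes:
  [0]=0xa8  [1]=0xbc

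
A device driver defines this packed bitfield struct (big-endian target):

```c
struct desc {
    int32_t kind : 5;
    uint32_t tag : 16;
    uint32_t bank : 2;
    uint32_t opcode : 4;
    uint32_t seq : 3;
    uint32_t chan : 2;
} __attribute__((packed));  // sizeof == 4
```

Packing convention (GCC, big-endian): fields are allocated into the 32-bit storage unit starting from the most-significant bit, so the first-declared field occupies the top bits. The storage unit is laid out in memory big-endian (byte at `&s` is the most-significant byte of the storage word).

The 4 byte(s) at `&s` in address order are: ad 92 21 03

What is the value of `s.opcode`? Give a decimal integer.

8

[0]=0xad [1]=0x92 [2]=0x21 [3]=0x03 (big-endian) → word 0xad922103
kind [27+:5] = (word>>27) & 0x1f = 21
tag [11+:16] = (word>>11) & 0xffff = 45636
bank [9+:2] = (word>>9) & 0x3 = 0
opcode [5+:4] = (word>>5) & 0xf = 8  ←
seq [2+:3] = (word>>2) & 0x7 = 0
chan [0+:2] = (word>>0) & 0x3 = 3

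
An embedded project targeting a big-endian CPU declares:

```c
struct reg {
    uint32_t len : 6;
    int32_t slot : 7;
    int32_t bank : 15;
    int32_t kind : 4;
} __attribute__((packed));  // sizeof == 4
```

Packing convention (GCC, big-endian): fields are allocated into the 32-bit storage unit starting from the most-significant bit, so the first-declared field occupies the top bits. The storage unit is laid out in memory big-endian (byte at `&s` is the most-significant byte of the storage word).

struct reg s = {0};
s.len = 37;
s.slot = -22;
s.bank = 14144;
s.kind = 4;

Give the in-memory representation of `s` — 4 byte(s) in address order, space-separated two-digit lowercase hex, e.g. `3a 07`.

97 53 74 04

len:6 = 37 → 0x25 << 26 → word 0x94000000
slot:7 = -22 → 0x6a << 19 → word 0x97500000
bank:15 = 14144 → 0x3740 << 4 → word 0x97537400
kind:4 = 4 → 0x4 << 0 → word 0x97537404
word = 0x97537404 → big-endian bytes:
  [0]=0x97  [1]=0x53  [2]=0x74  [3]=0x04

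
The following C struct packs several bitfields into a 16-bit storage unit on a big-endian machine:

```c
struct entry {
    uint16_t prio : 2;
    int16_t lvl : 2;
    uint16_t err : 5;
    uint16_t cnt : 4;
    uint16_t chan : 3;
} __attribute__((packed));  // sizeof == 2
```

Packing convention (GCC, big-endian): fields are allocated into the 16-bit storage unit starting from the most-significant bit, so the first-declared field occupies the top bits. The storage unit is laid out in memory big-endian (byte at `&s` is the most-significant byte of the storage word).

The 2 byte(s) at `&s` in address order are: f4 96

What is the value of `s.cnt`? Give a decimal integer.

[0]=0xf4 [1]=0x96 (big-endian) → word 0xf496
prio:2 @ bit 14 → (0xf496>>14)&0x3 = 0x3
lvl:2 @ bit 12 → (0xf496>>12)&0x3 = 0x3
err:5 @ bit 7 → (0xf496>>7)&0x1f = 0x9
cnt:4 @ bit 3 → (0xf496>>3)&0xf = 0x2  ←
chan:3 @ bit 0 → (0xf496>>0)&0x7 = 0x6

2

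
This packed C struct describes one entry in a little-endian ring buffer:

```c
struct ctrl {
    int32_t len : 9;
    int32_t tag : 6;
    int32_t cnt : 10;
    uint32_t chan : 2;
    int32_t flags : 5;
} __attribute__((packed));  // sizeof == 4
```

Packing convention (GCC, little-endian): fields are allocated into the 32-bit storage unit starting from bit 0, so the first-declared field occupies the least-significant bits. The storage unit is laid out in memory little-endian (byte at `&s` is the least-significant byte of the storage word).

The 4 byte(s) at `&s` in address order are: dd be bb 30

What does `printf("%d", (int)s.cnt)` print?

375

[0]=0xdd [1]=0xbe [2]=0xbb [3]=0x30 (little-endian) → word 0x30bbbedd
len [0+:9] = (word>>0) & 0x1ff = 221
tag [9+:6] = (word>>9) & 0x3f = 31
cnt [15+:10] = (word>>15) & 0x3ff = 375  ←
chan [25+:2] = (word>>25) & 0x3 = 0
flags [27+:5] = (word>>27) & 0x1f = 6
cnt signed 10b, MSB=0: value = 375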